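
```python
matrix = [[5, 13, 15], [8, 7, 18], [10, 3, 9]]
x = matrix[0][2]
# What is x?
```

matrix[0] = [5, 13, 15]. Taking column 2 of that row yields 15.

15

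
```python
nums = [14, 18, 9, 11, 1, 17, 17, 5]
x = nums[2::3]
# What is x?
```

nums has length 8. The slice nums[2::3] selects indices [2, 5] (2->9, 5->17), giving [9, 17].

[9, 17]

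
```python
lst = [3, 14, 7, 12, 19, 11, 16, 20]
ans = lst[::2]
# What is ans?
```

lst has length 8. The slice lst[::2] selects indices [0, 2, 4, 6] (0->3, 2->7, 4->19, 6->16), giving [3, 7, 19, 16].

[3, 7, 19, 16]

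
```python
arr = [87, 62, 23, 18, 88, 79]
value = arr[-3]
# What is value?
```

arr has length 6. Negative index -3 maps to positive index 6 + (-3) = 3. arr[3] = 18.

18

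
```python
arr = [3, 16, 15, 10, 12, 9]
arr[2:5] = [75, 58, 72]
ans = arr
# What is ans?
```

arr starts as [3, 16, 15, 10, 12, 9] (length 6). The slice arr[2:5] covers indices [2, 3, 4] with values [15, 10, 12]. Replacing that slice with [75, 58, 72] (same length) produces [3, 16, 75, 58, 72, 9].

[3, 16, 75, 58, 72, 9]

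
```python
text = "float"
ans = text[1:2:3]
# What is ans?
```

text has length 5. The slice text[1:2:3] selects indices [1] (1->'l'), giving 'l'.

'l'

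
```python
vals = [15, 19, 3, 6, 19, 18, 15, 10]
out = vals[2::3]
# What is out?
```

vals has length 8. The slice vals[2::3] selects indices [2, 5] (2->3, 5->18), giving [3, 18].

[3, 18]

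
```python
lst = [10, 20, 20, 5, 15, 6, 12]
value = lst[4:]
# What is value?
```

lst has length 7. The slice lst[4:] selects indices [4, 5, 6] (4->15, 5->6, 6->12), giving [15, 6, 12].

[15, 6, 12]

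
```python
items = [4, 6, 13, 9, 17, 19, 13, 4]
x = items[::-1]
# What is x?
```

items has length 8. The slice items[::-1] selects indices [7, 6, 5, 4, 3, 2, 1, 0] (7->4, 6->13, 5->19, 4->17, 3->9, 2->13, 1->6, 0->4), giving [4, 13, 19, 17, 9, 13, 6, 4].

[4, 13, 19, 17, 9, 13, 6, 4]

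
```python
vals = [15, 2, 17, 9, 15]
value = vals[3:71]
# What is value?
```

vals has length 5. The slice vals[3:71] selects indices [3, 4] (3->9, 4->15), giving [9, 15].

[9, 15]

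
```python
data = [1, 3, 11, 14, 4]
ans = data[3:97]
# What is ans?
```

data has length 5. The slice data[3:97] selects indices [3, 4] (3->14, 4->4), giving [14, 4].

[14, 4]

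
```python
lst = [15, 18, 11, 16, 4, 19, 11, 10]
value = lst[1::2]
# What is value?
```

lst has length 8. The slice lst[1::2] selects indices [1, 3, 5, 7] (1->18, 3->16, 5->19, 7->10), giving [18, 16, 19, 10].

[18, 16, 19, 10]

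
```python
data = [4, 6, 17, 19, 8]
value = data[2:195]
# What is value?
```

data has length 5. The slice data[2:195] selects indices [2, 3, 4] (2->17, 3->19, 4->8), giving [17, 19, 8].

[17, 19, 8]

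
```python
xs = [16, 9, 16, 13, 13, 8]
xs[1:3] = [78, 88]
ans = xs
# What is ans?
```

xs starts as [16, 9, 16, 13, 13, 8] (length 6). The slice xs[1:3] covers indices [1, 2] with values [9, 16]. Replacing that slice with [78, 88] (same length) produces [16, 78, 88, 13, 13, 8].

[16, 78, 88, 13, 13, 8]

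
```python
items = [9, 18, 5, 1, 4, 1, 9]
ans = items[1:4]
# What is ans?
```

items has length 7. The slice items[1:4] selects indices [1, 2, 3] (1->18, 2->5, 3->1), giving [18, 5, 1].

[18, 5, 1]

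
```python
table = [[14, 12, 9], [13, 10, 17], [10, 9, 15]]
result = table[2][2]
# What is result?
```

table[2] = [10, 9, 15]. Taking column 2 of that row yields 15.

15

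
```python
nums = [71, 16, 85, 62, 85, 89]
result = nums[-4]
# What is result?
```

nums has length 6. Negative index -4 maps to positive index 6 + (-4) = 2. nums[2] = 85.

85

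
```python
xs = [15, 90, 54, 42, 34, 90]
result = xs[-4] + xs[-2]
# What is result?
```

xs has length 6. Negative index -4 maps to positive index 6 + (-4) = 2. xs[2] = 54.
xs has length 6. Negative index -2 maps to positive index 6 + (-2) = 4. xs[4] = 34.
Sum: 54 + 34 = 88.

88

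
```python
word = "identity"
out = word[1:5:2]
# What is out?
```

word has length 8. The slice word[1:5:2] selects indices [1, 3] (1->'d', 3->'n'), giving 'dn'.

'dn'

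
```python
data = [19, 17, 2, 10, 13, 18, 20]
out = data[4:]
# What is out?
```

data has length 7. The slice data[4:] selects indices [4, 5, 6] (4->13, 5->18, 6->20), giving [13, 18, 20].

[13, 18, 20]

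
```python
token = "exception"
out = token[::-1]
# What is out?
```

token has length 9. The slice token[::-1] selects indices [8, 7, 6, 5, 4, 3, 2, 1, 0] (8->'n', 7->'o', 6->'i', 5->'t', 4->'p', 3->'e', 2->'c', 1->'x', 0->'e'), giving 'noitpecxe'.

'noitpecxe'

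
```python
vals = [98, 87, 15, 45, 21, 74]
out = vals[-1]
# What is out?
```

vals has length 6. Negative index -1 maps to positive index 6 + (-1) = 5. vals[5] = 74.

74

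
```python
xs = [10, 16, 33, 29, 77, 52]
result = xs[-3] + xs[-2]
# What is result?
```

xs has length 6. Negative index -3 maps to positive index 6 + (-3) = 3. xs[3] = 29.
xs has length 6. Negative index -2 maps to positive index 6 + (-2) = 4. xs[4] = 77.
Sum: 29 + 77 = 106.

106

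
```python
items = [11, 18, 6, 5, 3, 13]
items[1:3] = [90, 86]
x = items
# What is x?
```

items starts as [11, 18, 6, 5, 3, 13] (length 6). The slice items[1:3] covers indices [1, 2] with values [18, 6]. Replacing that slice with [90, 86] (same length) produces [11, 90, 86, 5, 3, 13].

[11, 90, 86, 5, 3, 13]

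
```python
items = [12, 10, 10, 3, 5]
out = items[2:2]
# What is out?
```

items has length 5. The slice items[2:2] resolves to an empty index range, so the result is [].

[]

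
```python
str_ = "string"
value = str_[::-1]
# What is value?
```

str_ has length 6. The slice str_[::-1] selects indices [5, 4, 3, 2, 1, 0] (5->'g', 4->'n', 3->'i', 2->'r', 1->'t', 0->'s'), giving 'gnirts'.

'gnirts'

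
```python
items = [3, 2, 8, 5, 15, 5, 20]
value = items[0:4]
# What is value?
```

items has length 7. The slice items[0:4] selects indices [0, 1, 2, 3] (0->3, 1->2, 2->8, 3->5), giving [3, 2, 8, 5].

[3, 2, 8, 5]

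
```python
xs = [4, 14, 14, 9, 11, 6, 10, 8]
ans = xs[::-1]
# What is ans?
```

xs has length 8. The slice xs[::-1] selects indices [7, 6, 5, 4, 3, 2, 1, 0] (7->8, 6->10, 5->6, 4->11, 3->9, 2->14, 1->14, 0->4), giving [8, 10, 6, 11, 9, 14, 14, 4].

[8, 10, 6, 11, 9, 14, 14, 4]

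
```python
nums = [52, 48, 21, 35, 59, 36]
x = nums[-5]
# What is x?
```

nums has length 6. Negative index -5 maps to positive index 6 + (-5) = 1. nums[1] = 48.

48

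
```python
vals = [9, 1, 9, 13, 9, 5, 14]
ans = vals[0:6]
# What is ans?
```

vals has length 7. The slice vals[0:6] selects indices [0, 1, 2, 3, 4, 5] (0->9, 1->1, 2->9, 3->13, 4->9, 5->5), giving [9, 1, 9, 13, 9, 5].

[9, 1, 9, 13, 9, 5]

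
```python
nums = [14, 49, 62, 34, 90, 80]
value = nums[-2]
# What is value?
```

nums has length 6. Negative index -2 maps to positive index 6 + (-2) = 4. nums[4] = 90.

90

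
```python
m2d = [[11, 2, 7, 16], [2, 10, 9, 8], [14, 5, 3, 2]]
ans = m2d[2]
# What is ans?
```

m2d has 3 rows. Row 2 is [14, 5, 3, 2].

[14, 5, 3, 2]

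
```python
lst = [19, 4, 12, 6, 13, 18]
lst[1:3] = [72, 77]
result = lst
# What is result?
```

lst starts as [19, 4, 12, 6, 13, 18] (length 6). The slice lst[1:3] covers indices [1, 2] with values [4, 12]. Replacing that slice with [72, 77] (same length) produces [19, 72, 77, 6, 13, 18].

[19, 72, 77, 6, 13, 18]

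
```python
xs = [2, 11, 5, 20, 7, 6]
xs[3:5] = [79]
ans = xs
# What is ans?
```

xs starts as [2, 11, 5, 20, 7, 6] (length 6). The slice xs[3:5] covers indices [3, 4] with values [20, 7]. Replacing that slice with [79] (different length) produces [2, 11, 5, 79, 6].

[2, 11, 5, 79, 6]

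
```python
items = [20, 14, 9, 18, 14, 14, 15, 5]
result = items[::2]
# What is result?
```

items has length 8. The slice items[::2] selects indices [0, 2, 4, 6] (0->20, 2->9, 4->14, 6->15), giving [20, 9, 14, 15].

[20, 9, 14, 15]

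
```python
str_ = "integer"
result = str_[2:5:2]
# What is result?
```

str_ has length 7. The slice str_[2:5:2] selects indices [2, 4] (2->'t', 4->'g'), giving 'tg'.

'tg'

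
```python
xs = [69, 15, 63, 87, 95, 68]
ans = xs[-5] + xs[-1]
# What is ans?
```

xs has length 6. Negative index -5 maps to positive index 6 + (-5) = 1. xs[1] = 15.
xs has length 6. Negative index -1 maps to positive index 6 + (-1) = 5. xs[5] = 68.
Sum: 15 + 68 = 83.

83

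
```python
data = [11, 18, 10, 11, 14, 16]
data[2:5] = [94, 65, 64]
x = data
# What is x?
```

data starts as [11, 18, 10, 11, 14, 16] (length 6). The slice data[2:5] covers indices [2, 3, 4] with values [10, 11, 14]. Replacing that slice with [94, 65, 64] (same length) produces [11, 18, 94, 65, 64, 16].

[11, 18, 94, 65, 64, 16]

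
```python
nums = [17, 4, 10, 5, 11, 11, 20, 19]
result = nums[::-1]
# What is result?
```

nums has length 8. The slice nums[::-1] selects indices [7, 6, 5, 4, 3, 2, 1, 0] (7->19, 6->20, 5->11, 4->11, 3->5, 2->10, 1->4, 0->17), giving [19, 20, 11, 11, 5, 10, 4, 17].

[19, 20, 11, 11, 5, 10, 4, 17]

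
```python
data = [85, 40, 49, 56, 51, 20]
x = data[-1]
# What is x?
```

data has length 6. Negative index -1 maps to positive index 6 + (-1) = 5. data[5] = 20.

20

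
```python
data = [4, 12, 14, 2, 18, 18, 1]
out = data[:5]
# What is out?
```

data has length 7. The slice data[:5] selects indices [0, 1, 2, 3, 4] (0->4, 1->12, 2->14, 3->2, 4->18), giving [4, 12, 14, 2, 18].

[4, 12, 14, 2, 18]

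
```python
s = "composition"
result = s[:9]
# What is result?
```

s has length 11. The slice s[:9] selects indices [0, 1, 2, 3, 4, 5, 6, 7, 8] (0->'c', 1->'o', 2->'m', 3->'p', 4->'o', 5->'s', 6->'i', 7->'t', 8->'i'), giving 'compositi'.

'compositi'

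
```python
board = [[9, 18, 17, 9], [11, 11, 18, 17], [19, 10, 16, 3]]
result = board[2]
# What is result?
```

board has 3 rows. Row 2 is [19, 10, 16, 3].

[19, 10, 16, 3]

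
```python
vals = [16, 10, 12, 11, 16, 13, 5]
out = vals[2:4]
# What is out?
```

vals has length 7. The slice vals[2:4] selects indices [2, 3] (2->12, 3->11), giving [12, 11].

[12, 11]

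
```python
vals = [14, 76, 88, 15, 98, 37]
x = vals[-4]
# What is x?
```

vals has length 6. Negative index -4 maps to positive index 6 + (-4) = 2. vals[2] = 88.

88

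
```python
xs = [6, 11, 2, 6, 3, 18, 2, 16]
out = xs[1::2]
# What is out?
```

xs has length 8. The slice xs[1::2] selects indices [1, 3, 5, 7] (1->11, 3->6, 5->18, 7->16), giving [11, 6, 18, 16].

[11, 6, 18, 16]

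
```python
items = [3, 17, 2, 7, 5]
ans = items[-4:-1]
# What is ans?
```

items has length 5. The slice items[-4:-1] selects indices [1, 2, 3] (1->17, 2->2, 3->7), giving [17, 2, 7].

[17, 2, 7]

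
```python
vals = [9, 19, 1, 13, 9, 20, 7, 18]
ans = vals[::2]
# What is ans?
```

vals has length 8. The slice vals[::2] selects indices [0, 2, 4, 6] (0->9, 2->1, 4->9, 6->7), giving [9, 1, 9, 7].

[9, 1, 9, 7]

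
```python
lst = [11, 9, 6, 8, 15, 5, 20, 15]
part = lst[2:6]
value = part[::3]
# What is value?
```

lst has length 8. The slice lst[2:6] selects indices [2, 3, 4, 5] (2->6, 3->8, 4->15, 5->5), giving [6, 8, 15, 5]. So part = [6, 8, 15, 5]. part has length 4. The slice part[::3] selects indices [0, 3] (0->6, 3->5), giving [6, 5].

[6, 5]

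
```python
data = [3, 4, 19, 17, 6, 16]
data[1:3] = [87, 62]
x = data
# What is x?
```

data starts as [3, 4, 19, 17, 6, 16] (length 6). The slice data[1:3] covers indices [1, 2] with values [4, 19]. Replacing that slice with [87, 62] (same length) produces [3, 87, 62, 17, 6, 16].

[3, 87, 62, 17, 6, 16]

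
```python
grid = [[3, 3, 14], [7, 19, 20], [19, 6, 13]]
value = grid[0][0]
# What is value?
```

grid[0] = [3, 3, 14]. Taking column 0 of that row yields 3.

3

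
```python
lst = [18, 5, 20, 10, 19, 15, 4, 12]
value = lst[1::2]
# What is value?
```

lst has length 8. The slice lst[1::2] selects indices [1, 3, 5, 7] (1->5, 3->10, 5->15, 7->12), giving [5, 10, 15, 12].

[5, 10, 15, 12]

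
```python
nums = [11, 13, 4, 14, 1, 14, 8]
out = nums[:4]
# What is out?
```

nums has length 7. The slice nums[:4] selects indices [0, 1, 2, 3] (0->11, 1->13, 2->4, 3->14), giving [11, 13, 4, 14].

[11, 13, 4, 14]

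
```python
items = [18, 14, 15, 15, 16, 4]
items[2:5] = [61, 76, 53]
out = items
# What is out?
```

items starts as [18, 14, 15, 15, 16, 4] (length 6). The slice items[2:5] covers indices [2, 3, 4] with values [15, 15, 16]. Replacing that slice with [61, 76, 53] (same length) produces [18, 14, 61, 76, 53, 4].

[18, 14, 61, 76, 53, 4]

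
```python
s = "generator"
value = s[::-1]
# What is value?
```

s has length 9. The slice s[::-1] selects indices [8, 7, 6, 5, 4, 3, 2, 1, 0] (8->'r', 7->'o', 6->'t', 5->'a', 4->'r', 3->'e', 2->'n', 1->'e', 0->'g'), giving 'rotareneg'.

'rotareneg'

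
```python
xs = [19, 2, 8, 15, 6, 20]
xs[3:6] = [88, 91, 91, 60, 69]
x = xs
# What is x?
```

xs starts as [19, 2, 8, 15, 6, 20] (length 6). The slice xs[3:6] covers indices [3, 4, 5] with values [15, 6, 20]. Replacing that slice with [88, 91, 91, 60, 69] (different length) produces [19, 2, 8, 88, 91, 91, 60, 69].

[19, 2, 8, 88, 91, 91, 60, 69]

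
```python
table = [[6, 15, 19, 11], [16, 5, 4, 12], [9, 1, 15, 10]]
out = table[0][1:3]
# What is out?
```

table[0] = [6, 15, 19, 11]. table[0] has length 4. The slice table[0][1:3] selects indices [1, 2] (1->15, 2->19), giving [15, 19].

[15, 19]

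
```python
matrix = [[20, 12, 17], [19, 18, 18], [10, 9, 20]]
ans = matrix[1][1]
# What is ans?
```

matrix[1] = [19, 18, 18]. Taking column 1 of that row yields 18.

18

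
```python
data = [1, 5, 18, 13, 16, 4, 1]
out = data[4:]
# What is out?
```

data has length 7. The slice data[4:] selects indices [4, 5, 6] (4->16, 5->4, 6->1), giving [16, 4, 1].

[16, 4, 1]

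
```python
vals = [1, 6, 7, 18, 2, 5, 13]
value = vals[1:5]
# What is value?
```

vals has length 7. The slice vals[1:5] selects indices [1, 2, 3, 4] (1->6, 2->7, 3->18, 4->2), giving [6, 7, 18, 2].

[6, 7, 18, 2]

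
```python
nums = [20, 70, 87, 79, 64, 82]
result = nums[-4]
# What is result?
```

nums has length 6. Negative index -4 maps to positive index 6 + (-4) = 2. nums[2] = 87.

87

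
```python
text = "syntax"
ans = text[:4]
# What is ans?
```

text has length 6. The slice text[:4] selects indices [0, 1, 2, 3] (0->'s', 1->'y', 2->'n', 3->'t'), giving 'synt'.

'synt'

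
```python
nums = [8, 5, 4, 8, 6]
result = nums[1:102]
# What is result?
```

nums has length 5. The slice nums[1:102] selects indices [1, 2, 3, 4] (1->5, 2->4, 3->8, 4->6), giving [5, 4, 8, 6].

[5, 4, 8, 6]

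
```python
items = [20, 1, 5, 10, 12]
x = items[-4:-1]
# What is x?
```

items has length 5. The slice items[-4:-1] selects indices [1, 2, 3] (1->1, 2->5, 3->10), giving [1, 5, 10].

[1, 5, 10]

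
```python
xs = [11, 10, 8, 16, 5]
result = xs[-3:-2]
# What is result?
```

xs has length 5. The slice xs[-3:-2] selects indices [2] (2->8), giving [8].

[8]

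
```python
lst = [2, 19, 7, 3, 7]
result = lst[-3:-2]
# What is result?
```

lst has length 5. The slice lst[-3:-2] selects indices [2] (2->7), giving [7].

[7]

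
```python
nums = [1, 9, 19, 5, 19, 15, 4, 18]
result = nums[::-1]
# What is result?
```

nums has length 8. The slice nums[::-1] selects indices [7, 6, 5, 4, 3, 2, 1, 0] (7->18, 6->4, 5->15, 4->19, 3->5, 2->19, 1->9, 0->1), giving [18, 4, 15, 19, 5, 19, 9, 1].

[18, 4, 15, 19, 5, 19, 9, 1]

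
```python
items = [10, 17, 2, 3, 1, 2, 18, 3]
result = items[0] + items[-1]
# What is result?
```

items has length 8. items[0] = 10.
items has length 8. Negative index -1 maps to positive index 8 + (-1) = 7. items[7] = 3.
Sum: 10 + 3 = 13.

13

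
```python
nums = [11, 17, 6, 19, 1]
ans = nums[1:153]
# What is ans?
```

nums has length 5. The slice nums[1:153] selects indices [1, 2, 3, 4] (1->17, 2->6, 3->19, 4->1), giving [17, 6, 19, 1].

[17, 6, 19, 1]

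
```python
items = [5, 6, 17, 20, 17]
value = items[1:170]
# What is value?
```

items has length 5. The slice items[1:170] selects indices [1, 2, 3, 4] (1->6, 2->17, 3->20, 4->17), giving [6, 17, 20, 17].

[6, 17, 20, 17]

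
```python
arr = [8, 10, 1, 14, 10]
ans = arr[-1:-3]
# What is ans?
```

arr has length 5. The slice arr[-1:-3] resolves to an empty index range, so the result is [].

[]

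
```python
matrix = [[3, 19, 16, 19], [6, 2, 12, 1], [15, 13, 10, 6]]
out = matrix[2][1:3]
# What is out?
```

matrix[2] = [15, 13, 10, 6]. matrix[2] has length 4. The slice matrix[2][1:3] selects indices [1, 2] (1->13, 2->10), giving [13, 10].

[13, 10]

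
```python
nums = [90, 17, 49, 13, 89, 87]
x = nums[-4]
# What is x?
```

nums has length 6. Negative index -4 maps to positive index 6 + (-4) = 2. nums[2] = 49.

49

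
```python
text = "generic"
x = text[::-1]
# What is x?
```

text has length 7. The slice text[::-1] selects indices [6, 5, 4, 3, 2, 1, 0] (6->'c', 5->'i', 4->'r', 3->'e', 2->'n', 1->'e', 0->'g'), giving 'cireneg'.

'cireneg'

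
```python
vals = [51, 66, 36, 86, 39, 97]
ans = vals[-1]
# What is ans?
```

vals has length 6. Negative index -1 maps to positive index 6 + (-1) = 5. vals[5] = 97.

97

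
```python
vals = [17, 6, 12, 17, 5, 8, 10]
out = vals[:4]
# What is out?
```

vals has length 7. The slice vals[:4] selects indices [0, 1, 2, 3] (0->17, 1->6, 2->12, 3->17), giving [17, 6, 12, 17].

[17, 6, 12, 17]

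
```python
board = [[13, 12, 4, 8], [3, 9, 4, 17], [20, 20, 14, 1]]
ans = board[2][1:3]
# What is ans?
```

board[2] = [20, 20, 14, 1]. board[2] has length 4. The slice board[2][1:3] selects indices [1, 2] (1->20, 2->14), giving [20, 14].

[20, 14]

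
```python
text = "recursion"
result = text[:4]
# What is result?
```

text has length 9. The slice text[:4] selects indices [0, 1, 2, 3] (0->'r', 1->'e', 2->'c', 3->'u'), giving 'recu'.

'recu'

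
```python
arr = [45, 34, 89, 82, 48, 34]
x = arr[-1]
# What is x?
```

arr has length 6. Negative index -1 maps to positive index 6 + (-1) = 5. arr[5] = 34.

34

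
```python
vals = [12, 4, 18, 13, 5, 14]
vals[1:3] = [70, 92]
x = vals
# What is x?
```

vals starts as [12, 4, 18, 13, 5, 14] (length 6). The slice vals[1:3] covers indices [1, 2] with values [4, 18]. Replacing that slice with [70, 92] (same length) produces [12, 70, 92, 13, 5, 14].

[12, 70, 92, 13, 5, 14]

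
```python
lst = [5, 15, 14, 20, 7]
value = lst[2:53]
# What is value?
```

lst has length 5. The slice lst[2:53] selects indices [2, 3, 4] (2->14, 3->20, 4->7), giving [14, 20, 7].

[14, 20, 7]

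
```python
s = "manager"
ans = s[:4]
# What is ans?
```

s has length 7. The slice s[:4] selects indices [0, 1, 2, 3] (0->'m', 1->'a', 2->'n', 3->'a'), giving 'mana'.

'mana'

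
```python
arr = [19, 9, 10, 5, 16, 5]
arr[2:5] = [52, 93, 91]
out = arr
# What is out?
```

arr starts as [19, 9, 10, 5, 16, 5] (length 6). The slice arr[2:5] covers indices [2, 3, 4] with values [10, 5, 16]. Replacing that slice with [52, 93, 91] (same length) produces [19, 9, 52, 93, 91, 5].

[19, 9, 52, 93, 91, 5]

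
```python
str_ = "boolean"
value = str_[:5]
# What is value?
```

str_ has length 7. The slice str_[:5] selects indices [0, 1, 2, 3, 4] (0->'b', 1->'o', 2->'o', 3->'l', 4->'e'), giving 'boole'.

'boole'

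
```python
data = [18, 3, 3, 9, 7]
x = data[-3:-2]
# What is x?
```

data has length 5. The slice data[-3:-2] selects indices [2] (2->3), giving [3].

[3]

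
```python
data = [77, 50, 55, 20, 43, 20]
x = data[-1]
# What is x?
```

data has length 6. Negative index -1 maps to positive index 6 + (-1) = 5. data[5] = 20.

20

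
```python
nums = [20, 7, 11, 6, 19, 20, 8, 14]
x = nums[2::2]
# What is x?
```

nums has length 8. The slice nums[2::2] selects indices [2, 4, 6] (2->11, 4->19, 6->8), giving [11, 19, 8].

[11, 19, 8]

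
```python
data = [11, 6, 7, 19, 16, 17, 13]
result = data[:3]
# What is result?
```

data has length 7. The slice data[:3] selects indices [0, 1, 2] (0->11, 1->6, 2->7), giving [11, 6, 7].

[11, 6, 7]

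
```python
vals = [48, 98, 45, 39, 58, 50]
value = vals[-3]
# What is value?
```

vals has length 6. Negative index -3 maps to positive index 6 + (-3) = 3. vals[3] = 39.

39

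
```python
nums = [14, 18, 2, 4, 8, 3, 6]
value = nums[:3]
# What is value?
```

nums has length 7. The slice nums[:3] selects indices [0, 1, 2] (0->14, 1->18, 2->2), giving [14, 18, 2].

[14, 18, 2]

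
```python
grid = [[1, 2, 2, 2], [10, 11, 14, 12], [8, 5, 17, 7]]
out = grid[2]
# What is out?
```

grid has 3 rows. Row 2 is [8, 5, 17, 7].

[8, 5, 17, 7]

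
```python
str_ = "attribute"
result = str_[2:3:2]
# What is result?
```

str_ has length 9. The slice str_[2:3:2] selects indices [2] (2->'t'), giving 't'.

't'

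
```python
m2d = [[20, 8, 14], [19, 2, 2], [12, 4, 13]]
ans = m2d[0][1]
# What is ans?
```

m2d[0] = [20, 8, 14]. Taking column 1 of that row yields 8.

8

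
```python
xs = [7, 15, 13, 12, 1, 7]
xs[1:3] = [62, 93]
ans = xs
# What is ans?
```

xs starts as [7, 15, 13, 12, 1, 7] (length 6). The slice xs[1:3] covers indices [1, 2] with values [15, 13]. Replacing that slice with [62, 93] (same length) produces [7, 62, 93, 12, 1, 7].

[7, 62, 93, 12, 1, 7]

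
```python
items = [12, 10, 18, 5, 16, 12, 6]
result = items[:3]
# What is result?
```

items has length 7. The slice items[:3] selects indices [0, 1, 2] (0->12, 1->10, 2->18), giving [12, 10, 18].

[12, 10, 18]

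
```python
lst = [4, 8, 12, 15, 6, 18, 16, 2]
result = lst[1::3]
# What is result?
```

lst has length 8. The slice lst[1::3] selects indices [1, 4, 7] (1->8, 4->6, 7->2), giving [8, 6, 2].

[8, 6, 2]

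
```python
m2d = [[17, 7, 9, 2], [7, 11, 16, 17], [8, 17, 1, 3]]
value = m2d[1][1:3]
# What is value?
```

m2d[1] = [7, 11, 16, 17]. m2d[1] has length 4. The slice m2d[1][1:3] selects indices [1, 2] (1->11, 2->16), giving [11, 16].

[11, 16]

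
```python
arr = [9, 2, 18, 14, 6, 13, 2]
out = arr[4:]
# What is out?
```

arr has length 7. The slice arr[4:] selects indices [4, 5, 6] (4->6, 5->13, 6->2), giving [6, 13, 2].

[6, 13, 2]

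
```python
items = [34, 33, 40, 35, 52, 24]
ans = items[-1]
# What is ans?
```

items has length 6. Negative index -1 maps to positive index 6 + (-1) = 5. items[5] = 24.

24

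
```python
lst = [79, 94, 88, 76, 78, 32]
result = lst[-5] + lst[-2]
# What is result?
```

lst has length 6. Negative index -5 maps to positive index 6 + (-5) = 1. lst[1] = 94.
lst has length 6. Negative index -2 maps to positive index 6 + (-2) = 4. lst[4] = 78.
Sum: 94 + 78 = 172.

172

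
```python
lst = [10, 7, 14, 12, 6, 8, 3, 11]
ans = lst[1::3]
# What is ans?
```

lst has length 8. The slice lst[1::3] selects indices [1, 4, 7] (1->7, 4->6, 7->11), giving [7, 6, 11].

[7, 6, 11]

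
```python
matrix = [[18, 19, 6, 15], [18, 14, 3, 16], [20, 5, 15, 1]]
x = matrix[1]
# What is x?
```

matrix has 3 rows. Row 1 is [18, 14, 3, 16].

[18, 14, 3, 16]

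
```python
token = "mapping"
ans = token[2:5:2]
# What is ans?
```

token has length 7. The slice token[2:5:2] selects indices [2, 4] (2->'p', 4->'i'), giving 'pi'.

'pi'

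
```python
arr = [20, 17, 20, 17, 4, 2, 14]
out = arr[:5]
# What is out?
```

arr has length 7. The slice arr[:5] selects indices [0, 1, 2, 3, 4] (0->20, 1->17, 2->20, 3->17, 4->4), giving [20, 17, 20, 17, 4].

[20, 17, 20, 17, 4]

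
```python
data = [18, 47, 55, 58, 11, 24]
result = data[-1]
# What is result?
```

data has length 6. Negative index -1 maps to positive index 6 + (-1) = 5. data[5] = 24.

24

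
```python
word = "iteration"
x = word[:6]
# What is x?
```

word has length 9. The slice word[:6] selects indices [0, 1, 2, 3, 4, 5] (0->'i', 1->'t', 2->'e', 3->'r', 4->'a', 5->'t'), giving 'iterat'.

'iterat'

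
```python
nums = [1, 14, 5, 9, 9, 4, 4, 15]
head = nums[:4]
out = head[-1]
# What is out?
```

nums has length 8. The slice nums[:4] selects indices [0, 1, 2, 3] (0->1, 1->14, 2->5, 3->9), giving [1, 14, 5, 9]. So head = [1, 14, 5, 9]. Then head[-1] = 9.

9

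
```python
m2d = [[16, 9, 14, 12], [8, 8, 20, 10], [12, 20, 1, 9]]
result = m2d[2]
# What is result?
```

m2d has 3 rows. Row 2 is [12, 20, 1, 9].

[12, 20, 1, 9]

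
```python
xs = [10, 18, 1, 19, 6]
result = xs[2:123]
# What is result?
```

xs has length 5. The slice xs[2:123] selects indices [2, 3, 4] (2->1, 3->19, 4->6), giving [1, 19, 6].

[1, 19, 6]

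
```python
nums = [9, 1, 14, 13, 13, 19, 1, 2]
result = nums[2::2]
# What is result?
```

nums has length 8. The slice nums[2::2] selects indices [2, 4, 6] (2->14, 4->13, 6->1), giving [14, 13, 1].

[14, 13, 1]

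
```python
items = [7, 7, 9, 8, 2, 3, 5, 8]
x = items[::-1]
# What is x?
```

items has length 8. The slice items[::-1] selects indices [7, 6, 5, 4, 3, 2, 1, 0] (7->8, 6->5, 5->3, 4->2, 3->8, 2->9, 1->7, 0->7), giving [8, 5, 3, 2, 8, 9, 7, 7].

[8, 5, 3, 2, 8, 9, 7, 7]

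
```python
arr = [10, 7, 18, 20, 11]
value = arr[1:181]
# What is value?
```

arr has length 5. The slice arr[1:181] selects indices [1, 2, 3, 4] (1->7, 2->18, 3->20, 4->11), giving [7, 18, 20, 11].

[7, 18, 20, 11]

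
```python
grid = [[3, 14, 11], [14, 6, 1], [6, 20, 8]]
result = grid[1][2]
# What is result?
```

grid[1] = [14, 6, 1]. Taking column 2 of that row yields 1.

1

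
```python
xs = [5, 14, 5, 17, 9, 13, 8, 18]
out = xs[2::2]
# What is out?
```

xs has length 8. The slice xs[2::2] selects indices [2, 4, 6] (2->5, 4->9, 6->8), giving [5, 9, 8].

[5, 9, 8]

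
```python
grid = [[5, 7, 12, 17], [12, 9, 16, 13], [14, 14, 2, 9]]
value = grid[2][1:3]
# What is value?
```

grid[2] = [14, 14, 2, 9]. grid[2] has length 4. The slice grid[2][1:3] selects indices [1, 2] (1->14, 2->2), giving [14, 2].

[14, 2]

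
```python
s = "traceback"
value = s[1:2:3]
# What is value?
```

s has length 9. The slice s[1:2:3] selects indices [1] (1->'r'), giving 'r'.

'r'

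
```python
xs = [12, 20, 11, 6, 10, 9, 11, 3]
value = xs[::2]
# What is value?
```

xs has length 8. The slice xs[::2] selects indices [0, 2, 4, 6] (0->12, 2->11, 4->10, 6->11), giving [12, 11, 10, 11].

[12, 11, 10, 11]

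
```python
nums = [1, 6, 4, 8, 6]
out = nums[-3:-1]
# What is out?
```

nums has length 5. The slice nums[-3:-1] selects indices [2, 3] (2->4, 3->8), giving [4, 8].

[4, 8]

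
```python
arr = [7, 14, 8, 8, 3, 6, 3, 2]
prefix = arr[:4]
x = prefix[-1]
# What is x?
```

arr has length 8. The slice arr[:4] selects indices [0, 1, 2, 3] (0->7, 1->14, 2->8, 3->8), giving [7, 14, 8, 8]. So prefix = [7, 14, 8, 8]. Then prefix[-1] = 8.

8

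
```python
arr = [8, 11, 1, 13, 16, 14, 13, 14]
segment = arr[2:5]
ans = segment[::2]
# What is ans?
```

arr has length 8. The slice arr[2:5] selects indices [2, 3, 4] (2->1, 3->13, 4->16), giving [1, 13, 16]. So segment = [1, 13, 16]. segment has length 3. The slice segment[::2] selects indices [0, 2] (0->1, 2->16), giving [1, 16].

[1, 16]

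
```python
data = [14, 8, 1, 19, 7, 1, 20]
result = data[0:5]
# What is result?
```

data has length 7. The slice data[0:5] selects indices [0, 1, 2, 3, 4] (0->14, 1->8, 2->1, 3->19, 4->7), giving [14, 8, 1, 19, 7].

[14, 8, 1, 19, 7]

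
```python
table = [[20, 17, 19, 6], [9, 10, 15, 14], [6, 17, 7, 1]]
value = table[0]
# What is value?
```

table has 3 rows. Row 0 is [20, 17, 19, 6].

[20, 17, 19, 6]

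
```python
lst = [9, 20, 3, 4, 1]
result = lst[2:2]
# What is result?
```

lst has length 5. The slice lst[2:2] resolves to an empty index range, so the result is [].

[]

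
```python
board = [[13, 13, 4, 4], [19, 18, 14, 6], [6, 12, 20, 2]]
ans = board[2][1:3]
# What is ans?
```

board[2] = [6, 12, 20, 2]. board[2] has length 4. The slice board[2][1:3] selects indices [1, 2] (1->12, 2->20), giving [12, 20].

[12, 20]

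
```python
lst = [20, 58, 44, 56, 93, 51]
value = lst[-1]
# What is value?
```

lst has length 6. Negative index -1 maps to positive index 6 + (-1) = 5. lst[5] = 51.

51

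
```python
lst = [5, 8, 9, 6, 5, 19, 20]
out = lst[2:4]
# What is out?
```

lst has length 7. The slice lst[2:4] selects indices [2, 3] (2->9, 3->6), giving [9, 6].

[9, 6]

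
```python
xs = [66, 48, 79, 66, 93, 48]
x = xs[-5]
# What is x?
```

xs has length 6. Negative index -5 maps to positive index 6 + (-5) = 1. xs[1] = 48.

48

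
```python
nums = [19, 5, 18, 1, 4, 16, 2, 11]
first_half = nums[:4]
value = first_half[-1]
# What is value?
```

nums has length 8. The slice nums[:4] selects indices [0, 1, 2, 3] (0->19, 1->5, 2->18, 3->1), giving [19, 5, 18, 1]. So first_half = [19, 5, 18, 1]. Then first_half[-1] = 1.

1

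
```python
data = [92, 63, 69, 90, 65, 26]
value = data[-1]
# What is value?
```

data has length 6. Negative index -1 maps to positive index 6 + (-1) = 5. data[5] = 26.

26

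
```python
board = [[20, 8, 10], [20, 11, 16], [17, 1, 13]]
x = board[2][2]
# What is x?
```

board[2] = [17, 1, 13]. Taking column 2 of that row yields 13.

13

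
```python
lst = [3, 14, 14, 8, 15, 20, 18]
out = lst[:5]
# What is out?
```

lst has length 7. The slice lst[:5] selects indices [0, 1, 2, 3, 4] (0->3, 1->14, 2->14, 3->8, 4->15), giving [3, 14, 14, 8, 15].

[3, 14, 14, 8, 15]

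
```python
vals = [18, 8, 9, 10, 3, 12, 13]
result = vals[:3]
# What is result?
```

vals has length 7. The slice vals[:3] selects indices [0, 1, 2] (0->18, 1->8, 2->9), giving [18, 8, 9].

[18, 8, 9]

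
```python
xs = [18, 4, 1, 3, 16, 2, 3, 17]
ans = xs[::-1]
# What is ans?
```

xs has length 8. The slice xs[::-1] selects indices [7, 6, 5, 4, 3, 2, 1, 0] (7->17, 6->3, 5->2, 4->16, 3->3, 2->1, 1->4, 0->18), giving [17, 3, 2, 16, 3, 1, 4, 18].

[17, 3, 2, 16, 3, 1, 4, 18]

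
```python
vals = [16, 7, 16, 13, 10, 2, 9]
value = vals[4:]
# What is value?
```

vals has length 7. The slice vals[4:] selects indices [4, 5, 6] (4->10, 5->2, 6->9), giving [10, 2, 9].

[10, 2, 9]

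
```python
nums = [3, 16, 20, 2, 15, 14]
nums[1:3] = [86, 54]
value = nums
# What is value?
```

nums starts as [3, 16, 20, 2, 15, 14] (length 6). The slice nums[1:3] covers indices [1, 2] with values [16, 20]. Replacing that slice with [86, 54] (same length) produces [3, 86, 54, 2, 15, 14].

[3, 86, 54, 2, 15, 14]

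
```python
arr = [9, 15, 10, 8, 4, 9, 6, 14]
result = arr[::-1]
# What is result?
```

arr has length 8. The slice arr[::-1] selects indices [7, 6, 5, 4, 3, 2, 1, 0] (7->14, 6->6, 5->9, 4->4, 3->8, 2->10, 1->15, 0->9), giving [14, 6, 9, 4, 8, 10, 15, 9].

[14, 6, 9, 4, 8, 10, 15, 9]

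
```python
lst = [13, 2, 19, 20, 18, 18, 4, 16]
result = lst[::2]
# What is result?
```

lst has length 8. The slice lst[::2] selects indices [0, 2, 4, 6] (0->13, 2->19, 4->18, 6->4), giving [13, 19, 18, 4].

[13, 19, 18, 4]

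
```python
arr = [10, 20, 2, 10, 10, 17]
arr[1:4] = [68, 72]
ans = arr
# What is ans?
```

arr starts as [10, 20, 2, 10, 10, 17] (length 6). The slice arr[1:4] covers indices [1, 2, 3] with values [20, 2, 10]. Replacing that slice with [68, 72] (different length) produces [10, 68, 72, 10, 17].

[10, 68, 72, 10, 17]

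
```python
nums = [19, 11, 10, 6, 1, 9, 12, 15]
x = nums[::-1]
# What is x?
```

nums has length 8. The slice nums[::-1] selects indices [7, 6, 5, 4, 3, 2, 1, 0] (7->15, 6->12, 5->9, 4->1, 3->6, 2->10, 1->11, 0->19), giving [15, 12, 9, 1, 6, 10, 11, 19].

[15, 12, 9, 1, 6, 10, 11, 19]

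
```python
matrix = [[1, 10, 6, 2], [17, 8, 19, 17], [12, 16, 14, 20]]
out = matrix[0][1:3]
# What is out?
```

matrix[0] = [1, 10, 6, 2]. matrix[0] has length 4. The slice matrix[0][1:3] selects indices [1, 2] (1->10, 2->6), giving [10, 6].

[10, 6]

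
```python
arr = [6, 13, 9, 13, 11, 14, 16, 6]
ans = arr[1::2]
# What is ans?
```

arr has length 8. The slice arr[1::2] selects indices [1, 3, 5, 7] (1->13, 3->13, 5->14, 7->6), giving [13, 13, 14, 6].

[13, 13, 14, 6]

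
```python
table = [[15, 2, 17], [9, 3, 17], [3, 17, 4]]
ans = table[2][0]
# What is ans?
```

table[2] = [3, 17, 4]. Taking column 0 of that row yields 3.

3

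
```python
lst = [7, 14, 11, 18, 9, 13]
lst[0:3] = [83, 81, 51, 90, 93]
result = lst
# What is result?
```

lst starts as [7, 14, 11, 18, 9, 13] (length 6). The slice lst[0:3] covers indices [0, 1, 2] with values [7, 14, 11]. Replacing that slice with [83, 81, 51, 90, 93] (different length) produces [83, 81, 51, 90, 93, 18, 9, 13].

[83, 81, 51, 90, 93, 18, 9, 13]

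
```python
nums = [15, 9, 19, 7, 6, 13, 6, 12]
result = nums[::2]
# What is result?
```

nums has length 8. The slice nums[::2] selects indices [0, 2, 4, 6] (0->15, 2->19, 4->6, 6->6), giving [15, 19, 6, 6].

[15, 19, 6, 6]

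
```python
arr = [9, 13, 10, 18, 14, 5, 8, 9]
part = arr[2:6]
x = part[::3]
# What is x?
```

arr has length 8. The slice arr[2:6] selects indices [2, 3, 4, 5] (2->10, 3->18, 4->14, 5->5), giving [10, 18, 14, 5]. So part = [10, 18, 14, 5]. part has length 4. The slice part[::3] selects indices [0, 3] (0->10, 3->5), giving [10, 5].

[10, 5]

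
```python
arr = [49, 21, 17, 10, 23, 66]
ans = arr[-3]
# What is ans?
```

arr has length 6. Negative index -3 maps to positive index 6 + (-3) = 3. arr[3] = 10.

10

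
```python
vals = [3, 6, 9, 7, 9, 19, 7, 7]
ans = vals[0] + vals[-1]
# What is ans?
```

vals has length 8. vals[0] = 3.
vals has length 8. Negative index -1 maps to positive index 8 + (-1) = 7. vals[7] = 7.
Sum: 3 + 7 = 10.

10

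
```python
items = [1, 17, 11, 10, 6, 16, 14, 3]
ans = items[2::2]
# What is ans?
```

items has length 8. The slice items[2::2] selects indices [2, 4, 6] (2->11, 4->6, 6->14), giving [11, 6, 14].

[11, 6, 14]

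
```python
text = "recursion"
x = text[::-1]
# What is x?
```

text has length 9. The slice text[::-1] selects indices [8, 7, 6, 5, 4, 3, 2, 1, 0] (8->'n', 7->'o', 6->'i', 5->'s', 4->'r', 3->'u', 2->'c', 1->'e', 0->'r'), giving 'noisrucer'.

'noisrucer'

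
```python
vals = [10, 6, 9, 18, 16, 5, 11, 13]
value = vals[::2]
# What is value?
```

vals has length 8. The slice vals[::2] selects indices [0, 2, 4, 6] (0->10, 2->9, 4->16, 6->11), giving [10, 9, 16, 11].

[10, 9, 16, 11]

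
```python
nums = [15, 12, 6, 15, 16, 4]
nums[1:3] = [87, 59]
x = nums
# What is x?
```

nums starts as [15, 12, 6, 15, 16, 4] (length 6). The slice nums[1:3] covers indices [1, 2] with values [12, 6]. Replacing that slice with [87, 59] (same length) produces [15, 87, 59, 15, 16, 4].

[15, 87, 59, 15, 16, 4]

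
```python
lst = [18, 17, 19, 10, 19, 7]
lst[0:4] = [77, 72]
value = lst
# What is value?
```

lst starts as [18, 17, 19, 10, 19, 7] (length 6). The slice lst[0:4] covers indices [0, 1, 2, 3] with values [18, 17, 19, 10]. Replacing that slice with [77, 72] (different length) produces [77, 72, 19, 7].

[77, 72, 19, 7]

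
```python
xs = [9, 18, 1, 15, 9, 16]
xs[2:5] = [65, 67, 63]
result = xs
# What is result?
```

xs starts as [9, 18, 1, 15, 9, 16] (length 6). The slice xs[2:5] covers indices [2, 3, 4] with values [1, 15, 9]. Replacing that slice with [65, 67, 63] (same length) produces [9, 18, 65, 67, 63, 16].

[9, 18, 65, 67, 63, 16]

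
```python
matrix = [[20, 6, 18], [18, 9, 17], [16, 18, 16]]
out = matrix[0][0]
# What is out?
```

matrix[0] = [20, 6, 18]. Taking column 0 of that row yields 20.

20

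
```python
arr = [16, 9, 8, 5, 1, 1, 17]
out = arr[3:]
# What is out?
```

arr has length 7. The slice arr[3:] selects indices [3, 4, 5, 6] (3->5, 4->1, 5->1, 6->17), giving [5, 1, 1, 17].

[5, 1, 1, 17]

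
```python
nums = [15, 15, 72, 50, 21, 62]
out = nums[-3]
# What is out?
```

nums has length 6. Negative index -3 maps to positive index 6 + (-3) = 3. nums[3] = 50.

50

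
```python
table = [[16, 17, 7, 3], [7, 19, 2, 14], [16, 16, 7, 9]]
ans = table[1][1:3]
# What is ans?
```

table[1] = [7, 19, 2, 14]. table[1] has length 4. The slice table[1][1:3] selects indices [1, 2] (1->19, 2->2), giving [19, 2].

[19, 2]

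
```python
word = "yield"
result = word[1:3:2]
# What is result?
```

word has length 5. The slice word[1:3:2] selects indices [1] (1->'i'), giving 'i'.

'i'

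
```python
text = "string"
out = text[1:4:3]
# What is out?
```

text has length 6. The slice text[1:4:3] selects indices [1] (1->'t'), giving 't'.

't'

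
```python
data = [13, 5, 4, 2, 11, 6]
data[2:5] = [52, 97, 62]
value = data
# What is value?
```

data starts as [13, 5, 4, 2, 11, 6] (length 6). The slice data[2:5] covers indices [2, 3, 4] with values [4, 2, 11]. Replacing that slice with [52, 97, 62] (same length) produces [13, 5, 52, 97, 62, 6].

[13, 5, 52, 97, 62, 6]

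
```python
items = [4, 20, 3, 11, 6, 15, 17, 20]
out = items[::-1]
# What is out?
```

items has length 8. The slice items[::-1] selects indices [7, 6, 5, 4, 3, 2, 1, 0] (7->20, 6->17, 5->15, 4->6, 3->11, 2->3, 1->20, 0->4), giving [20, 17, 15, 6, 11, 3, 20, 4].

[20, 17, 15, 6, 11, 3, 20, 4]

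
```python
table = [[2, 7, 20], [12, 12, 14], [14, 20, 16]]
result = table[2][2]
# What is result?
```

table[2] = [14, 20, 16]. Taking column 2 of that row yields 16.

16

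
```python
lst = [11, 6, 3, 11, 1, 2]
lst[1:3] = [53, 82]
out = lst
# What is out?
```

lst starts as [11, 6, 3, 11, 1, 2] (length 6). The slice lst[1:3] covers indices [1, 2] with values [6, 3]. Replacing that slice with [53, 82] (same length) produces [11, 53, 82, 11, 1, 2].

[11, 53, 82, 11, 1, 2]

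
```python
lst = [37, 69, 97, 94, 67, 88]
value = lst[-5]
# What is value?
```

lst has length 6. Negative index -5 maps to positive index 6 + (-5) = 1. lst[1] = 69.

69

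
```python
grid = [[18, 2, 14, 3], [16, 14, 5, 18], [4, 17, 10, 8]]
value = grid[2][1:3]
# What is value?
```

grid[2] = [4, 17, 10, 8]. grid[2] has length 4. The slice grid[2][1:3] selects indices [1, 2] (1->17, 2->10), giving [17, 10].

[17, 10]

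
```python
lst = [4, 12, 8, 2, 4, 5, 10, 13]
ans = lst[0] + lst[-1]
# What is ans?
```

lst has length 8. lst[0] = 4.
lst has length 8. Negative index -1 maps to positive index 8 + (-1) = 7. lst[7] = 13.
Sum: 4 + 13 = 17.

17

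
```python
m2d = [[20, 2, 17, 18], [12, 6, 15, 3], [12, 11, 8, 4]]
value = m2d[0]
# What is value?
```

m2d has 3 rows. Row 0 is [20, 2, 17, 18].

[20, 2, 17, 18]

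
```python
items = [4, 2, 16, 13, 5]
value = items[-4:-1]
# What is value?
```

items has length 5. The slice items[-4:-1] selects indices [1, 2, 3] (1->2, 2->16, 3->13), giving [2, 16, 13].

[2, 16, 13]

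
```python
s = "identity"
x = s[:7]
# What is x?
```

s has length 8. The slice s[:7] selects indices [0, 1, 2, 3, 4, 5, 6] (0->'i', 1->'d', 2->'e', 3->'n', 4->'t', 5->'i', 6->'t'), giving 'identit'.

'identit'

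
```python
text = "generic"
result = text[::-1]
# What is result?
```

text has length 7. The slice text[::-1] selects indices [6, 5, 4, 3, 2, 1, 0] (6->'c', 5->'i', 4->'r', 3->'e', 2->'n', 1->'e', 0->'g'), giving 'cireneg'.

'cireneg'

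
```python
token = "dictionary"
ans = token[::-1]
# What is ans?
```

token has length 10. The slice token[::-1] selects indices [9, 8, 7, 6, 5, 4, 3, 2, 1, 0] (9->'y', 8->'r', 7->'a', 6->'n', 5->'o', 4->'i', 3->'t', 2->'c', 1->'i', 0->'d'), giving 'yranoitcid'.

'yranoitcid'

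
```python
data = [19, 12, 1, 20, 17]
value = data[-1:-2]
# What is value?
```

data has length 5. The slice data[-1:-2] resolves to an empty index range, so the result is [].

[]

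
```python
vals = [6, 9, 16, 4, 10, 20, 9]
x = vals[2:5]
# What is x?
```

vals has length 7. The slice vals[2:5] selects indices [2, 3, 4] (2->16, 3->4, 4->10), giving [16, 4, 10].

[16, 4, 10]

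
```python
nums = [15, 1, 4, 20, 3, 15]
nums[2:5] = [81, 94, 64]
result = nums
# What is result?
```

nums starts as [15, 1, 4, 20, 3, 15] (length 6). The slice nums[2:5] covers indices [2, 3, 4] with values [4, 20, 3]. Replacing that slice with [81, 94, 64] (same length) produces [15, 1, 81, 94, 64, 15].

[15, 1, 81, 94, 64, 15]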